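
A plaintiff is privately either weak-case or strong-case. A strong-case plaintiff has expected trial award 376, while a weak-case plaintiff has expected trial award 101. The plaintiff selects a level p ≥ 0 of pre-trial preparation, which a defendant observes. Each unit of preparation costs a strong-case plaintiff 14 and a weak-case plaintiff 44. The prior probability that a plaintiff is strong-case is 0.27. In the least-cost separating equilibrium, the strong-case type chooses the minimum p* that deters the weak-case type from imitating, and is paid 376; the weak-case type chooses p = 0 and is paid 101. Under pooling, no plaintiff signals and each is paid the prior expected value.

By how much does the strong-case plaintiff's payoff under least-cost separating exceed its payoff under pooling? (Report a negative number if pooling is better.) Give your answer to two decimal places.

113.25

Least-cost separating signal: p* solves 101 = 376 − 44·p*, so p* = (376 − 101)/44 = 6.25.
Strong-case type's separating payoff: 376 − 14 × p* = 376 − 14 × (376 − 101)/44 = 376 − 3850/44 = 288.5.
Pooling payoff: 0.27 × 376 + 0.73 × 101 = 175.25.
Difference: 288.5 − 175.25 = 113.25.
The strong-case type prefers to separate.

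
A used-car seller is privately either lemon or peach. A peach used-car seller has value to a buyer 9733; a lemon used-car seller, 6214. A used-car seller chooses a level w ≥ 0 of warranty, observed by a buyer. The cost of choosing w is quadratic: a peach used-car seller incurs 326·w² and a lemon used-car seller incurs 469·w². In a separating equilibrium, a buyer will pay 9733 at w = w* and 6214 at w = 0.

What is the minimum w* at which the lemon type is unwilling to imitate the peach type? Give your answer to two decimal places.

2.74

The lemon type at w = 0 receives 6214; imitating at w* yields 9733 − 469·w*².
Indifference: 6214 = 9733 − 469·w*², so w*² = (9733 − 6214) / 469 ≈ 7.5032.
w* = √7.5032 ≈ 2.74.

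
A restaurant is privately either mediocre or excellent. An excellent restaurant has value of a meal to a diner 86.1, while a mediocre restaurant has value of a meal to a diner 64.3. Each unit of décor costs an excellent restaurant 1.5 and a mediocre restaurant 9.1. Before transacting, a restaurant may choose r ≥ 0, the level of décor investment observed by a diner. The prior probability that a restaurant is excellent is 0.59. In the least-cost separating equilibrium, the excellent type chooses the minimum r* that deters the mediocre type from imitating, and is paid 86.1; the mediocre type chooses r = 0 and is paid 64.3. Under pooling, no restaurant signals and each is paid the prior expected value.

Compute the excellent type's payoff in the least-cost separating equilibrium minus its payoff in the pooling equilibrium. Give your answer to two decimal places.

5.34

Least-cost separating signal: r* solves 64.3 = 86.1 − 9.1·r*, so r* = (86.1 − 64.3)/9.1 ≈ 2.3956.
Excellent type's separating payoff: 86.1 − 1.5 × r* = 86.1 − 1.5 × (86.1 − 64.3)/9.1 = 86.1 − 32.7/9.1 ≈ 82.5066.
Pooling payoff: 0.59 × 86.1 + 0.41 × 64.3 = 77.162.
Difference: 82.5066 − 77.162 = 5.3446, i.e. 5.34 to two decimal places.
The excellent type prefers to separate.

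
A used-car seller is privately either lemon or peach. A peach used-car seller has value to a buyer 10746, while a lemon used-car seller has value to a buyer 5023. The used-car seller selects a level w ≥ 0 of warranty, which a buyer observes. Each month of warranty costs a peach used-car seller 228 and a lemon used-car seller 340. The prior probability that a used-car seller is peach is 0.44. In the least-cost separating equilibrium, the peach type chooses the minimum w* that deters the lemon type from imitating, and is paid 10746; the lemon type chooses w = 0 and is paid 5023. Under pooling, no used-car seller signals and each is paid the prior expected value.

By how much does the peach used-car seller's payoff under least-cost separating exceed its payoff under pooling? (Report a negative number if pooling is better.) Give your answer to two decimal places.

Least-cost separating signal: w* solves 5023 = 10746 − 340·w*, so w* = (10746 − 5023)/340 ≈ 16.8324.
Peach type's separating payoff: 10746 − 228 × w* = 10746 − 228 × (10746 − 5023)/340 = 10746 − 1304844/340 ≈ 6908.2235.
Pooling payoff: 0.44 × 10746 + 0.56 × 5023 = 7541.12.
Difference: 6908.2235 − 7541.12 = -632.8965, i.e. -632.90 to two decimal places.
The peach type would prefer the pooling outcome.

-632.90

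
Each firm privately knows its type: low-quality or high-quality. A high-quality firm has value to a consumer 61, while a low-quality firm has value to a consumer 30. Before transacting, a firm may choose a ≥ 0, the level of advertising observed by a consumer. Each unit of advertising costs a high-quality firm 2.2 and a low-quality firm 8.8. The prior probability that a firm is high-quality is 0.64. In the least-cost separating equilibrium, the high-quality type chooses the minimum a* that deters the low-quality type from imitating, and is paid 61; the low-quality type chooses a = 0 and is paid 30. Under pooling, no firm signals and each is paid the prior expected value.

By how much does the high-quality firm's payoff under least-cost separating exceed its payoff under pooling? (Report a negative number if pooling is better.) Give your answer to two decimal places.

3.41

Least-cost separating signal: a* solves 30 = 61 − 8.8·a*, so a* = (61 − 30)/8.8 ≈ 3.5227.
High-quality type's separating payoff: 61 − 2.2 × a* = 61 − 2.2 × (61 − 30)/8.8 = 61 − 68.2/8.8 = 53.25.
Pooling payoff: 0.64 × 61 + 0.36 × 30 = 49.84.
Difference: 53.25 − 49.84 = 3.41.
The high-quality type prefers to separate.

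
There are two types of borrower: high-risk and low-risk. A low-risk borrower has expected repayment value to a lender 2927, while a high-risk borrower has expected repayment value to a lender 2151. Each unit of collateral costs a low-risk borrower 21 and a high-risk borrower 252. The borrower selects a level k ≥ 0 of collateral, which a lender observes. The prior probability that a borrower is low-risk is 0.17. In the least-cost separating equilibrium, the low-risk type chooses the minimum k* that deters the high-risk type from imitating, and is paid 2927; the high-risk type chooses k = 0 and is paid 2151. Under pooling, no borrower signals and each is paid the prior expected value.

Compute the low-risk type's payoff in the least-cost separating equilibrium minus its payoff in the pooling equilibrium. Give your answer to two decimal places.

579.41

Least-cost separating signal: k* solves 2151 = 2927 − 252·k*, so k* = (2927 − 2151)/252 ≈ 3.0794.
Low-risk type's separating payoff: 2927 − 21 × k* = 2927 − 21 × (2927 − 2151)/252 = 2927 − 16296/252 ≈ 2862.3333.
Pooling payoff: 0.17 × 2927 + 0.83 × 2151 = 2282.92.
Difference: 2862.3333 − 2282.92 = 579.4133, i.e. 579.41 to two decimal places.
The low-risk type prefers to separate.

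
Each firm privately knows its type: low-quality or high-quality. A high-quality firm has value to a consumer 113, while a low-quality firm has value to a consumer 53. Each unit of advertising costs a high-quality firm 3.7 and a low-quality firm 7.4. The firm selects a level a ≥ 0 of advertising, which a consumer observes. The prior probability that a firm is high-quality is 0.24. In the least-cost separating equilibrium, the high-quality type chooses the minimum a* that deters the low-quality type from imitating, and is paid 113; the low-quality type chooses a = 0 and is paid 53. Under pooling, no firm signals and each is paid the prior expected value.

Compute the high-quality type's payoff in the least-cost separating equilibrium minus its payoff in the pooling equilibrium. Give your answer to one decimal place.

15.6

Least-cost separating signal: a* solves 53 = 113 − 7.4·a*, so a* = (113 − 53)/7.4 ≈ 8.1081.
High-quality type's separating payoff: 113 − 3.7 × a* = 113 − 3.7 × (113 − 53)/7.4 = 113 − 222/7.4 = 83.
Pooling payoff: 0.24 × 113 + 0.76 × 53 = 67.4.
Difference: 83 − 67.4 = 15.6.
The high-quality type prefers to separate.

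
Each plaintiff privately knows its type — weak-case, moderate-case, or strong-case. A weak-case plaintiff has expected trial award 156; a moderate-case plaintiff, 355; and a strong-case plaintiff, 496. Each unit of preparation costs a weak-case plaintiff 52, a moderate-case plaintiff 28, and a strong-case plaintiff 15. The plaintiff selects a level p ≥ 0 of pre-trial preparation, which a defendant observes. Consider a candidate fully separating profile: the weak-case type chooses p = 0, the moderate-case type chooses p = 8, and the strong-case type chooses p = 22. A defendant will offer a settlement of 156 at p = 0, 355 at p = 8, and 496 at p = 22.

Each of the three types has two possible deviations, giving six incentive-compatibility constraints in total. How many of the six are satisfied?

4

Strong-case (own payoff 496 − 15×22 = 166): to p=0 gives 156 → no gain ✓; to p=8 gives 355 − 15×8 = 235 → profitable ✗.
Moderate-case (own payoff 355 − 28×8 = 131): to p=0 gives 156 → profitable ✗; to p=22 gives 496 − 28×22 = -120 → no gain ✓.
Weak-case (own payoff 156): to p=8 gives 355 − 52×8 = -61 → no gain ✓; to p=22 gives 496 − 52×22 = -648 → no gain ✓.
4 of the 6 constraints hold; not an equilibrium.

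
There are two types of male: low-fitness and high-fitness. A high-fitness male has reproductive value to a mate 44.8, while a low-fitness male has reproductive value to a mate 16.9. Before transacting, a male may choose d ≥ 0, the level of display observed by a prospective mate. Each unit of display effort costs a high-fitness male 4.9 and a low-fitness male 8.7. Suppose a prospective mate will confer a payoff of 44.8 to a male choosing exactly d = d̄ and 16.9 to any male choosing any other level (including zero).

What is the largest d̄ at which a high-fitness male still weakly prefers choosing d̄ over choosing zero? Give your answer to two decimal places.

Choosing d̄ yields the high-fitness type 44.8 − 4.9·d̄; choosing zero yields 16.9.
The high-fitness type is indifferent at 44.8 − 4.9·d̄ = 16.9, i.e. d̄ = (44.8 − 16.9) / 4.9 ≈ 5.69.
For any d̄ above 5.69 the high-fitness type would rather pool at zero, so separation collapses.

5.69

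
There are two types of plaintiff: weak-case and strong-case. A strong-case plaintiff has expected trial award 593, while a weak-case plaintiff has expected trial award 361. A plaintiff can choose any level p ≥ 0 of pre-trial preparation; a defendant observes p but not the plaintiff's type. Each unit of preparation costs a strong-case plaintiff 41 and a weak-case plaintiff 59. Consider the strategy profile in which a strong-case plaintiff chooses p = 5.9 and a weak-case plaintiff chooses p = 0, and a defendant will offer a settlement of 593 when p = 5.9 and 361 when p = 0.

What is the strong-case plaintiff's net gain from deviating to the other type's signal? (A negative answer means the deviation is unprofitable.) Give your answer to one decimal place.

9.9

Playing p = 5.9 the strong-case plaintiff receives 593 − 41 × 5.9 = 351.1.
Deviating to p = 0 yields 361 instead.
Gain from deviating: 361 − 351.1 = 9.9.
The gain is positive, so the strong-case type's incentive-compatibility constraint is violated — this profile is not a separating equilibrium.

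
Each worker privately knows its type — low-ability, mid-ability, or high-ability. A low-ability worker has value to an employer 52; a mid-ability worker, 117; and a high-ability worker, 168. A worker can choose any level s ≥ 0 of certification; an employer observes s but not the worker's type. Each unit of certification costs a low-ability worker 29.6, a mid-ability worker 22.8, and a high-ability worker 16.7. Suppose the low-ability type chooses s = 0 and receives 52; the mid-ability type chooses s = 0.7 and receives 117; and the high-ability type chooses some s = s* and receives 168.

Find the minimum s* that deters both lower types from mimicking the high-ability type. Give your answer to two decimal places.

Mid-ability type (on-path payoff 117 − 22.8×0.7 = 101.04) won't mimic when 101.04 ≥ 168 − 22.8·s*, i.e. s* ≥ 2.94.
Low-ability type (on-path payoff 52) won't mimic when 52 ≥ 168 − 29.6·s*, i.e. s* ≥ 3.92.
Both must hold, so s* = max(3.92, 2.94) = 3.92. The low-ability type's constraint binds.

3.92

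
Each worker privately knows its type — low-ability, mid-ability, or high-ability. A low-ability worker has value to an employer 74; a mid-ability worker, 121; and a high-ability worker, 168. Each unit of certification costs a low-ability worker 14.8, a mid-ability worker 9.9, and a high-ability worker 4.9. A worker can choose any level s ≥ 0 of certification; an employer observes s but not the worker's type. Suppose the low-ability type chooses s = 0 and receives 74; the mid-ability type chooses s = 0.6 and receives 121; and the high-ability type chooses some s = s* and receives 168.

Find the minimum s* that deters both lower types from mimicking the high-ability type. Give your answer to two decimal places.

Mid-ability type (on-path payoff 121 − 9.9×0.6 = 115.06) won't mimic when 115.06 ≥ 168 − 9.9·s*, i.e. s* ≥ 5.35.
Low-ability type (on-path payoff 74) won't mimic when 74 ≥ 168 − 14.8·s*, i.e. s* ≥ 6.35.
Both must hold, so s* = max(6.35, 5.35) = 6.35. The low-ability type's constraint binds.

6.35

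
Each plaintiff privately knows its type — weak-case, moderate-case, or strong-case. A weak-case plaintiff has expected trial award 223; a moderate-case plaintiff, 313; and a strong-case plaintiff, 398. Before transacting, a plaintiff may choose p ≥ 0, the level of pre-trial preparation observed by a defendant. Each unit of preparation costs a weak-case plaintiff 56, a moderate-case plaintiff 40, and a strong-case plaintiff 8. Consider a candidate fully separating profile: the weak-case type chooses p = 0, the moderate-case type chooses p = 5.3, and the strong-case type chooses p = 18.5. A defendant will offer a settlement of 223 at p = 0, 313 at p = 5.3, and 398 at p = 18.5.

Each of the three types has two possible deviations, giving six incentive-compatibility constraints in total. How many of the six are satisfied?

4

Strong-case (own payoff 398 − 8×18.5 = 250): to p=0 gives 223 → no gain ✓; to p=5.3 gives 313 − 8×5.3 = 270.6 → profitable ✗.
Weak-case (own payoff 223): to p=5.3 gives 313 − 56×5.3 = 16.2 → no gain ✓; to p=18.5 gives 398 − 56×18.5 = -638 → no gain ✓.
Moderate-case (own payoff 313 − 40×5.3 = 101): to p=0 gives 223 → profitable ✗; to p=18.5 gives 398 − 40×18.5 = -342 → no gain ✓.
4 of the 6 constraints hold; not an equilibrium.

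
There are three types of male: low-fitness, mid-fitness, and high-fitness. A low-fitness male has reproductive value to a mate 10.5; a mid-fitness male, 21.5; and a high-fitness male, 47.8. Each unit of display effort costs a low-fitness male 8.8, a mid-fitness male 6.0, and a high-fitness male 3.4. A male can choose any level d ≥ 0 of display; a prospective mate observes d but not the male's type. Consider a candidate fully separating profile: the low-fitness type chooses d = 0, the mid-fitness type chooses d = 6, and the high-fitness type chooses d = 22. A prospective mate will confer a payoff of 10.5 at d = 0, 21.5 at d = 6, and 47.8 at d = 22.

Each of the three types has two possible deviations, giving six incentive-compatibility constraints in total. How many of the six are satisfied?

Mid-fitness (own payoff 21.5 − 6.0×6 = -14.5): to d=0 gives 10.5 → profitable ✗; to d=22 gives 47.8 − 6.0×22 = -84.2 → no gain ✓.
Low-fitness (own payoff 10.5): to d=6 gives 21.5 − 8.8×6 = -31.3 → no gain ✓; to d=22 gives 47.8 − 8.8×22 = -145.8 → no gain ✓.
High-fitness (own payoff 47.8 − 3.4×22 = -27): to d=0 gives 10.5 → profitable ✗; to d=6 gives 21.5 − 3.4×6 = 1.1 → profitable ✗.
3 of the 6 constraints hold; not an equilibrium.

3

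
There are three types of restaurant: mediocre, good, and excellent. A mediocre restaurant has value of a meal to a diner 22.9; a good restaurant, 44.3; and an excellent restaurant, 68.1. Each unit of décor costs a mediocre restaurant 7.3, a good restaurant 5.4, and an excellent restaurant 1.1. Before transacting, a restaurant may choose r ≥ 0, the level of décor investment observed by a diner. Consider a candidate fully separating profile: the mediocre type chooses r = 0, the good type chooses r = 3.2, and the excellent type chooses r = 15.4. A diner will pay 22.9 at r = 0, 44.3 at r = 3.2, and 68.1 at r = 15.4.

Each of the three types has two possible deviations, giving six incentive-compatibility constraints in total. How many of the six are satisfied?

Excellent (own payoff 68.1 − 1.1×15.4 = 51.16): to r=0 gives 22.9 → no gain ✓; to r=3.2 gives 44.3 − 1.1×3.2 = 40.78 → no gain ✓.
Mediocre (own payoff 22.9): to r=3.2 gives 44.3 − 7.3×3.2 = 20.94 → no gain ✓; to r=15.4 gives 68.1 − 7.3×15.4 = -44.32 → no gain ✓.
Good (own payoff 44.3 − 5.4×3.2 = 27.02): to r=0 gives 22.9 → no gain ✓; to r=15.4 gives 68.1 − 5.4×15.4 = -15.06 → no gain ✓.
6 of the 6 constraints hold; this profile is a separating equilibrium.

6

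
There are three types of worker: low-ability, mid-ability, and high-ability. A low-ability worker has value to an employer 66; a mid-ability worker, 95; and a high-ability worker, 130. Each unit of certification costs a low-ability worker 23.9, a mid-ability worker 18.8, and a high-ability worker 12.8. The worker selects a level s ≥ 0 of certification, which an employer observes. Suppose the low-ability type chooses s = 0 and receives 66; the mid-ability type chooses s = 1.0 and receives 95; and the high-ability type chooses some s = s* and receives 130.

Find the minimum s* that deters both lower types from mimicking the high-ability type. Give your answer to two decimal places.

Low-ability type (on-path payoff 66) won't mimic when 66 ≥ 130 − 23.9·s*, i.e. s* ≥ 2.68.
Mid-ability type (on-path payoff 95 − 18.8×1.0 = 76.2) won't mimic when 76.2 ≥ 130 − 18.8·s*, i.e. s* ≥ 2.86.
Both must hold, so s* = max(2.68, 2.86) = 2.86. The mid-ability type's constraint binds.

2.86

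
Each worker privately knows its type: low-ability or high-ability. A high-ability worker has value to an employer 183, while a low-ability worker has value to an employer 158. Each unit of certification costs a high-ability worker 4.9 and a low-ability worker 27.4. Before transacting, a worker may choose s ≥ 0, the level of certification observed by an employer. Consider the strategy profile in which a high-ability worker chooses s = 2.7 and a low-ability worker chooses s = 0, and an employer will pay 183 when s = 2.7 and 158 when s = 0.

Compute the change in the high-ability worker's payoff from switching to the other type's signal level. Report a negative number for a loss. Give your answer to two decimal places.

Playing s = 2.7 the high-ability worker receives 183 − 4.9 × 2.7 = 169.77.
Deviating to s = 0 yields 158 instead.
Gain from deviating: 158 − 169.77 = -11.77.
The gain is negative, so the high-ability type's incentive-compatibility constraint is satisfied.

-11.77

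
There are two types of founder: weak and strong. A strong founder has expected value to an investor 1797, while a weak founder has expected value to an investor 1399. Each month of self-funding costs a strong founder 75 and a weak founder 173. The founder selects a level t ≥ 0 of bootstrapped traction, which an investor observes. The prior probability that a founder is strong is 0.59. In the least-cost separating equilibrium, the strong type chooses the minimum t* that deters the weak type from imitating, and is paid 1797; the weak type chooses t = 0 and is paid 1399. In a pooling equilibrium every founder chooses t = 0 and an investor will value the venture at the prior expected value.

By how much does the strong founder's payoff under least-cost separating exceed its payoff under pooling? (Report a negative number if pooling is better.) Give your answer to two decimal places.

Least-cost separating signal: t* solves 1399 = 1797 − 173·t*, so t* = (1797 − 1399)/173 ≈ 2.3006.
Strong type's separating payoff: 1797 − 75 × t* = 1797 − 75 × (1797 − 1399)/173 = 1797 − 29850/173 ≈ 1624.4566.
Pooling payoff: 0.59 × 1797 + 0.41 × 1399 = 1633.82.
Difference: 1624.4566 − 1633.82 = -9.3634, i.e. -9.36 to two decimal places.
The strong type would prefer the pooling outcome.

-9.36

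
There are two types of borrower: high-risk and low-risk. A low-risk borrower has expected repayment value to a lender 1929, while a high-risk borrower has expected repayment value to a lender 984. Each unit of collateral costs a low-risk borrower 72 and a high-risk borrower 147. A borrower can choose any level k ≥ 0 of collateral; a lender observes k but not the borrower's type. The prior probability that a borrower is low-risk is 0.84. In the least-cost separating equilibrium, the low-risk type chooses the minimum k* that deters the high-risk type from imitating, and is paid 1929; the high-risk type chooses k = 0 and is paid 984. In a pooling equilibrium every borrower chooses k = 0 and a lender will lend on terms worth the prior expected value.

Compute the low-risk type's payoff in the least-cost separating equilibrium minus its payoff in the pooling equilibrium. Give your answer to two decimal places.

-311.66

Least-cost separating signal: k* solves 984 = 1929 − 147·k*, so k* = (1929 − 984)/147 ≈ 6.4286.
Low-risk type's separating payoff: 1929 − 72 × k* = 1929 − 72 × (1929 − 984)/147 = 1929 − 68040/147 ≈ 1466.1429.
Pooling payoff: 0.84 × 1929 + 0.16 × 984 = 1777.8.
Difference: 1466.1429 − 1777.8 = -311.6571, i.e. -311.66 to two decimal places.
The low-risk type would prefer the pooling outcome.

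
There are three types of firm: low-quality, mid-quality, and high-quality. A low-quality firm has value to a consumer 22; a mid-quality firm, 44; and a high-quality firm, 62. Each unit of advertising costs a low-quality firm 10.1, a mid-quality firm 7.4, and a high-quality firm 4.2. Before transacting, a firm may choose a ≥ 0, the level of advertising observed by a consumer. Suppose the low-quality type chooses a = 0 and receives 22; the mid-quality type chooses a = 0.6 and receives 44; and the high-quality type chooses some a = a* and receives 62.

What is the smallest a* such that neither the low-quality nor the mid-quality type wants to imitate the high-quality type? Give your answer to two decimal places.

3.96

Mid-quality type (on-path payoff 44 − 7.4×0.6 = 39.56) won't mimic when 39.56 ≥ 62 − 7.4·a*, i.e. a* ≥ 3.03.
Low-quality type (on-path payoff 22) won't mimic when 22 ≥ 62 − 10.1·a*, i.e. a* ≥ 3.96.
Both must hold, so a* = max(3.96, 3.03) = 3.96. The low-quality type's constraint binds.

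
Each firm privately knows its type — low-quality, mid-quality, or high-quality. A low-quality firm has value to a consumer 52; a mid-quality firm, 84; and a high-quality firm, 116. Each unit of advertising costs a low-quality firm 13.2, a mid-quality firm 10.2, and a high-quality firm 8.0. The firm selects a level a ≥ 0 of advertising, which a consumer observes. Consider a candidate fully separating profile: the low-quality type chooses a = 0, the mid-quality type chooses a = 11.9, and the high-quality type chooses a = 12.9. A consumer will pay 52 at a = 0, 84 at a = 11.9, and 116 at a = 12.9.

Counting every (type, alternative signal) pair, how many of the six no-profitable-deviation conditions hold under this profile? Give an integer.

3

Mid-quality (own payoff 84 − 10.2×11.9 = -37.38): to a=0 gives 52 → profitable ✗; to a=12.9 gives 116 − 10.2×12.9 = -15.58 → profitable ✗.
High-quality (own payoff 116 − 8.0×12.9 = 12.8): to a=0 gives 52 → profitable ✗; to a=11.9 gives 84 − 8.0×11.9 = -11.2 → no gain ✓.
Low-quality (own payoff 52): to a=11.9 gives 84 − 13.2×11.9 = -73.08 → no gain ✓; to a=12.9 gives 116 − 13.2×12.9 = -54.28 → no gain ✓.
3 of the 6 constraints hold; not an equilibrium.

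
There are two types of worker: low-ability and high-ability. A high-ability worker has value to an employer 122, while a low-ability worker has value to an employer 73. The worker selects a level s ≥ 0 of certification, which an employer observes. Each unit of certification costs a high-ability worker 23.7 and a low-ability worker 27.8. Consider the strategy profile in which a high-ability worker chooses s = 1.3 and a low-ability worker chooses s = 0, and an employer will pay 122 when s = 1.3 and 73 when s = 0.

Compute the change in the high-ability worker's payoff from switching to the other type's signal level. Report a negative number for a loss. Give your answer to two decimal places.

Playing s = 1.3 the high-ability worker receives 122 − 23.7 × 1.3 = 91.19.
Deviating to s = 0 yields 73 instead.
Gain from deviating: 73 − 91.19 = -18.19.
The gain is negative, so the high-ability type's incentive-compatibility constraint is satisfied.

-18.19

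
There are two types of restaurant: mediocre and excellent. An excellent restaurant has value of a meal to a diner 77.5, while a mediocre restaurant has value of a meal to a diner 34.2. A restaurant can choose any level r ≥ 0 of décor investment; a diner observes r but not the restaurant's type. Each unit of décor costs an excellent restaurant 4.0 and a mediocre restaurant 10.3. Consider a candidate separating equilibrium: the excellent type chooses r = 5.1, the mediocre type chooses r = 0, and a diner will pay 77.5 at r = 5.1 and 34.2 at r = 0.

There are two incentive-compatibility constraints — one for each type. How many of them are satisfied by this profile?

Excellent type: signal → 77.5 − 4.0 × 5.1 = 57.1; deviate to 0 → 34.2. IC holds (57.1 ≥ 34.2).
Mediocre type: stay at 0 → 34.2; mimic → 77.5 − 10.3 × 5.1 = 24.97. IC holds (34.2 ≥ 24.97).
2 of 2 constraints hold, so this is a separating equilibrium.

2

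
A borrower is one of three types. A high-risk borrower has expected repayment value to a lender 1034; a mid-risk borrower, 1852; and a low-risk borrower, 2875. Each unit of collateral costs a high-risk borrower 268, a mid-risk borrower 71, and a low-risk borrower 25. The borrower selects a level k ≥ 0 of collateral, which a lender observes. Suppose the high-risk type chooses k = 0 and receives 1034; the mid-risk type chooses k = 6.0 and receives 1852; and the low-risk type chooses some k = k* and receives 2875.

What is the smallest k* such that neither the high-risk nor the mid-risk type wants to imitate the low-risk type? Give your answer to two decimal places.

Mid-risk type (on-path payoff 1852 − 71×6.0 = 1426) won't mimic when 1426 ≥ 2875 − 71·k*, i.e. k* ≥ 20.41.
High-risk type (on-path payoff 1034) won't mimic when 1034 ≥ 2875 − 268·k*, i.e. k* ≥ 6.87.
Both must hold, so k* = max(6.87, 20.41) = 20.41. The mid-risk type's constraint binds.

20.41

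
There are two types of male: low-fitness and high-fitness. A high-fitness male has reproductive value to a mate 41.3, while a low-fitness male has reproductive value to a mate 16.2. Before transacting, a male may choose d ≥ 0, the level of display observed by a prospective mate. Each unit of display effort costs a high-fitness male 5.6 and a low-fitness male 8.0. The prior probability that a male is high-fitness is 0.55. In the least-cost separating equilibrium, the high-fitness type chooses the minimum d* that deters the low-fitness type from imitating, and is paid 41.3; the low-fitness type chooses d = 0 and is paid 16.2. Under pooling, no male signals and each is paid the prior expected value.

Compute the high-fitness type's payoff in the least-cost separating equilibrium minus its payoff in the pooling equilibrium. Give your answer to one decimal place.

Least-cost separating signal: d* solves 16.2 = 41.3 − 8.0·d*, so d* = (41.3 − 16.2)/8.0 = 3.1375.
High-fitness type's separating payoff: 41.3 − 5.6 × d* = 41.3 − 5.6 × (41.3 − 16.2)/8.0 = 41.3 − 140.56/8.0 = 23.73.
Pooling payoff: 0.55 × 41.3 + 0.45 × 16.2 = 30.005.
Difference: 23.73 − 30.005 = -6.275, i.e. -6.3 to one decimal place.
The high-fitness type would prefer the pooling outcome.

-6.3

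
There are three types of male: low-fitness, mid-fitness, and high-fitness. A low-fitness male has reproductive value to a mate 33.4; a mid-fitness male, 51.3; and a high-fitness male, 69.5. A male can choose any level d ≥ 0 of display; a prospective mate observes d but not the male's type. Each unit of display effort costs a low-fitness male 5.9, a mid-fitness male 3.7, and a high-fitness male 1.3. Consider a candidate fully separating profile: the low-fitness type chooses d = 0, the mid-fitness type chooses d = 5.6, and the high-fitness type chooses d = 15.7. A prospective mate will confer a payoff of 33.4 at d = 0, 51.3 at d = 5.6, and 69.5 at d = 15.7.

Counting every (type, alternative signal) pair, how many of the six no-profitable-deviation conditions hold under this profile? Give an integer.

5

Mid-fitness (own payoff 51.3 − 3.7×5.6 = 30.58): to d=0 gives 33.4 → profitable ✗; to d=15.7 gives 69.5 − 3.7×15.7 = 11.41 → no gain ✓.
Low-fitness (own payoff 33.4): to d=5.6 gives 51.3 − 5.9×5.6 = 18.26 → no gain ✓; to d=15.7 gives 69.5 − 5.9×15.7 = -23.13 → no gain ✓.
High-fitness (own payoff 69.5 − 1.3×15.7 = 49.09): to d=0 gives 33.4 → no gain ✓; to d=5.6 gives 51.3 − 1.3×5.6 = 44.02 → no gain ✓.
5 of the 6 constraints hold; not an equilibrium.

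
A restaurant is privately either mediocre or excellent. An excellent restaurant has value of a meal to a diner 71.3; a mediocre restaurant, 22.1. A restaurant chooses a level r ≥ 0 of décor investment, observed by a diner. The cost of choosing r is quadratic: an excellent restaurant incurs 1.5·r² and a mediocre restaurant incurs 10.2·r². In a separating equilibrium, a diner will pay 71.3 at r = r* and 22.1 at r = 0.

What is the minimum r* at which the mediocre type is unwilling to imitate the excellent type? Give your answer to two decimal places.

The mediocre type at r = 0 receives 22.1; imitating at r* yields 71.3 − 10.2·r*².
Indifference: 22.1 = 71.3 − 10.2·r*², so r*² = (71.3 − 22.1) / 10.2 ≈ 4.8235.
r* = √4.8235 ≈ 2.20.

2.20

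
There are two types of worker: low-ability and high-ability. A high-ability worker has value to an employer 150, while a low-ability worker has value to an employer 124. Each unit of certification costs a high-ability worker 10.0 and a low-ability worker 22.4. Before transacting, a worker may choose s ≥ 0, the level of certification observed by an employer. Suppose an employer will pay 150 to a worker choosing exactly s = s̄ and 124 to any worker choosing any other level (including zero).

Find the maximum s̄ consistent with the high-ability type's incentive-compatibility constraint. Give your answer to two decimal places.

2.60

Choosing s̄ yields the high-ability type 150 − 10.0·s̄; choosing zero yields 124.
The high-ability type is indifferent at 150 − 10.0·s̄ = 124, i.e. s̄ = (150 − 124) / 10.0 = 2.60.
For any s̄ above 2.60 the high-ability type would rather pool at zero, so separation collapses.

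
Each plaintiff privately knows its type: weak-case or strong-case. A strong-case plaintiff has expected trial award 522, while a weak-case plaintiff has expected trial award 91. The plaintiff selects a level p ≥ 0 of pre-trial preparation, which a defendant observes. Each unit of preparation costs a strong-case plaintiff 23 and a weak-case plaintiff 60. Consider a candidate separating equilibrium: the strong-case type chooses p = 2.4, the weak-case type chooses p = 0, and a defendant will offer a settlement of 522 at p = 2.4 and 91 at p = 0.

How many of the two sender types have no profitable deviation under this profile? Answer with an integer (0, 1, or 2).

1

Weak-case type: stay at 0 → 91; mimic → 522 − 60 × 2.4 = 378. IC fails (91 < 378).
Strong-case type: signal → 522 − 23 × 2.4 = 466.8; deviate to 0 → 91. IC holds (466.8 ≥ 91).
1 of 2 constraints hold, so this profile is not an equilibrium.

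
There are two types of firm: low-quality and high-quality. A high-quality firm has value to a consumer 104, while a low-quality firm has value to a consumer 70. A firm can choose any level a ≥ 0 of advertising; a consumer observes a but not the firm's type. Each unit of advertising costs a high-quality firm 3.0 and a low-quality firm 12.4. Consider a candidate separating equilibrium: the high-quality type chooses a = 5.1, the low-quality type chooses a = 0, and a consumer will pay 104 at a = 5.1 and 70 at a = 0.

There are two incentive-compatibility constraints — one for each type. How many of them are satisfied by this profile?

2

High-quality type: signal → 104 − 3.0 × 5.1 = 88.7; deviate to 0 → 70. IC holds (88.7 ≥ 70).
Low-quality type: stay at 0 → 70; mimic → 104 − 12.4 × 5.1 = 40.76. IC holds (70 ≥ 40.76).
2 of 2 constraints hold, so this is a separating equilibrium.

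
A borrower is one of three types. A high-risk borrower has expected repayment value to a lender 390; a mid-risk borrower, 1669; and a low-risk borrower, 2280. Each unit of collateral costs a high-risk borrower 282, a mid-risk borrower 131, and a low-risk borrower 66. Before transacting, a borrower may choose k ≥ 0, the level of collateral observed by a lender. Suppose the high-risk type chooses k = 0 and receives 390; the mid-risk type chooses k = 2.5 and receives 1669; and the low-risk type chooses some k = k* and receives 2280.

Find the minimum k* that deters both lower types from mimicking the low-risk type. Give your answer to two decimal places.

High-risk type (on-path payoff 390) won't mimic when 390 ≥ 2280 − 282·k*, i.e. k* ≥ 6.70.
Mid-risk type (on-path payoff 1669 − 131×2.5 = 1341.5) won't mimic when 1341.5 ≥ 2280 − 131·k*, i.e. k* ≥ 7.16.
Both must hold, so k* = max(6.70, 7.16) = 7.16. The mid-risk type's constraint binds.

7.16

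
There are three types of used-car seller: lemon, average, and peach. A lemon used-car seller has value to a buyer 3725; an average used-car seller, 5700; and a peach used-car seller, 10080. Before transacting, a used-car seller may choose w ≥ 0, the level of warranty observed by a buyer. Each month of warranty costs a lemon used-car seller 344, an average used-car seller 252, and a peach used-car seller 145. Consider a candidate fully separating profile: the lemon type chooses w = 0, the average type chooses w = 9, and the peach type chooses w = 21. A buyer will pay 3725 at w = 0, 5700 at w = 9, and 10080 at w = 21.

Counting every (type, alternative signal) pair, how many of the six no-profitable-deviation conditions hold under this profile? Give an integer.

Lemon (own payoff 3725): to w=9 gives 5700 − 344×9 = 2604 → no gain ✓; to w=21 gives 10080 − 344×21 = 2856 → no gain ✓.
Peach (own payoff 10080 − 145×21 = 7035): to w=0 gives 3725 → no gain ✓; to w=9 gives 5700 − 145×9 = 4395 → no gain ✓.
Average (own payoff 5700 − 252×9 = 3432): to w=0 gives 3725 → profitable ✗; to w=21 gives 10080 − 252×21 = 4788 → profitable ✗.
4 of the 6 constraints hold; not an equilibrium.

4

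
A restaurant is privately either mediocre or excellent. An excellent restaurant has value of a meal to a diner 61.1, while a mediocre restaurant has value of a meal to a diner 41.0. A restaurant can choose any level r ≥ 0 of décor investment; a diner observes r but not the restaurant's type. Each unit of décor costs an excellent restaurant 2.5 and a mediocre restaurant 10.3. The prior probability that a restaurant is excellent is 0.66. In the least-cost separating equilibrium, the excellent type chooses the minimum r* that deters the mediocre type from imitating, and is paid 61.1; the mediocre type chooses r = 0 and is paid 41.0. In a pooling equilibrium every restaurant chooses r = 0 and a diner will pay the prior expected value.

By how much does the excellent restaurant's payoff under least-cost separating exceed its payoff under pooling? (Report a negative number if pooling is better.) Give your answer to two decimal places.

Least-cost separating signal: r* solves 41.0 = 61.1 − 10.3·r*, so r* = (61.1 − 41.0)/10.3 ≈ 1.9515.
Excellent type's separating payoff: 61.1 − 2.5 × r* = 61.1 − 2.5 × (61.1 − 41.0)/10.3 = 61.1 − 50.25/10.3 ≈ 56.2214.
Pooling payoff: 0.66 × 61.1 + 0.34 × 41.0 = 54.266.
Difference: 56.2214 − 54.266 = 1.9554, i.e. 1.96 to two decimal places.
The excellent type prefers to separate.

1.96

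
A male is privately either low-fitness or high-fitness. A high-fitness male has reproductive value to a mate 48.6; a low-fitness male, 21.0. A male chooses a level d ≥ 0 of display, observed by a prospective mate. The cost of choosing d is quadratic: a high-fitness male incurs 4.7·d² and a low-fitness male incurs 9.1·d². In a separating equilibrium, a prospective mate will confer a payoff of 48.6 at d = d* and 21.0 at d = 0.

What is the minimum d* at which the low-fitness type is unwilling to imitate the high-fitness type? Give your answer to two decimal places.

1.74

The low-fitness type at d = 0 receives 21.0; imitating at d* yields 48.6 − 9.1·d*².
Indifference: 21.0 = 48.6 − 9.1·d*², so d*² = (48.6 − 21.0) / 9.1 ≈ 3.0330.
d* = √3.0330 ≈ 1.74.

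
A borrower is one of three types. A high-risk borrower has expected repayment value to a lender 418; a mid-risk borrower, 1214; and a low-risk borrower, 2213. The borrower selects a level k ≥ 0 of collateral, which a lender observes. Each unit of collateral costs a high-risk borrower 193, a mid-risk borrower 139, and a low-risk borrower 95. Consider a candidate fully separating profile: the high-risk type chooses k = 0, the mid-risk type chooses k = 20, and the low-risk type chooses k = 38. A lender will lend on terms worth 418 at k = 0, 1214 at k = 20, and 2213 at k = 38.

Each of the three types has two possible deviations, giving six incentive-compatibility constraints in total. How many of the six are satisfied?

3

Low-risk (own payoff 2213 − 95×38 = -1397): to k=0 gives 418 → profitable ✗; to k=20 gives 1214 − 95×20 = -686 → profitable ✗.
Mid-risk (own payoff 1214 − 139×20 = -1566): to k=0 gives 418 → profitable ✗; to k=38 gives 2213 − 139×38 = -3069 → no gain ✓.
High-risk (own payoff 418): to k=20 gives 1214 − 193×20 = -2646 → no gain ✓; to k=38 gives 2213 − 193×38 = -5121 → no gain ✓.
3 of the 6 constraints hold; not an equilibrium.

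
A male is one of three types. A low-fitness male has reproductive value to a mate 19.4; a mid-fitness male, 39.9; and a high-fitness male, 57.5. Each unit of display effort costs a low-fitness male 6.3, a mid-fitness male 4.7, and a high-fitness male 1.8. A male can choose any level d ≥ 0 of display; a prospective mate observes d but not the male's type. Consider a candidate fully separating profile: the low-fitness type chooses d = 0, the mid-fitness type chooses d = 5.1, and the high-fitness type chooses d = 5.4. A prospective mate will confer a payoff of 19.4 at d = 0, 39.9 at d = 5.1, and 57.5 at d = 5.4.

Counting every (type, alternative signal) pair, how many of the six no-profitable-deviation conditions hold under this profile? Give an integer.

High-fitness (own payoff 57.5 − 1.8×5.4 = 47.78): to d=0 gives 19.4 → no gain ✓; to d=5.1 gives 39.9 − 1.8×5.1 = 30.72 → no gain ✓.
Low-fitness (own payoff 19.4): to d=5.1 gives 39.9 − 6.3×5.1 = 7.77 → no gain ✓; to d=5.4 gives 57.5 − 6.3×5.4 = 23.48 → profitable ✗.
Mid-fitness (own payoff 39.9 − 4.7×5.1 = 15.93): to d=0 gives 19.4 → profitable ✗; to d=5.4 gives 57.5 − 4.7×5.4 = 32.12 → profitable ✗.
3 of the 6 constraints hold; not an equilibrium.

3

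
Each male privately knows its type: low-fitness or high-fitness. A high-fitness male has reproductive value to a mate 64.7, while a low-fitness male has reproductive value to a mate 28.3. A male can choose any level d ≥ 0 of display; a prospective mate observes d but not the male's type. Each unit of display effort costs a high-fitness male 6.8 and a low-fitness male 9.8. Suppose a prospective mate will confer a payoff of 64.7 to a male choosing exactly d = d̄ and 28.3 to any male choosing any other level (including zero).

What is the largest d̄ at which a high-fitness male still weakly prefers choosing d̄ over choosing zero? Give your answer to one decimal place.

5.4

Choosing d̄ yields the high-fitness type 64.7 − 6.8·d̄; choosing zero yields 28.3.
The high-fitness type is indifferent at 64.7 − 6.8·d̄ = 28.3, i.e. d̄ = (64.7 − 28.3) / 6.8 ≈ 5.4.
For any d̄ above 5.4 the high-fitness type would rather pool at zero, so separation collapses.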